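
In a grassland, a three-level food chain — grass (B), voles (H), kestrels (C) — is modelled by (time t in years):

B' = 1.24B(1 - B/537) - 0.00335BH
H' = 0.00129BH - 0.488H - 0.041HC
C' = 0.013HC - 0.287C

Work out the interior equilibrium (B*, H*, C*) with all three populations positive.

From dC/dt = 0: 0.013H* = 0.287, so H* = 22.1.
From dB/dt = 0: 1.24(1 - B*/537) = 0.00335·22.1, giving B* = 537·(1 - 0.0596) = 505.
From dH/dt = 0: 0.00129·505 - 0.488 = 0.041C*, so C* = 0.163/0.041 = 3.99.

B* ≈ 505, H* ≈ 22.1, C* ≈ 3.99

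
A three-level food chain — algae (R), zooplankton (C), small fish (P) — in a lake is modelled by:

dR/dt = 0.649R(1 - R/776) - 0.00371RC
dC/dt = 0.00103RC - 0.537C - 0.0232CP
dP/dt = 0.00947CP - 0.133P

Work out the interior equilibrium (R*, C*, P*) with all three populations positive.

From dP/dt = 0: 0.00947C* = 0.133, so C* = 14.
From dR/dt = 0: 0.649(1 - R*/776) = 0.00371·14, giving R* = 776·(1 - 0.0803) = 714.
From dC/dt = 0: 0.00103·714 - 0.537 = 0.0232P*, so P* = 0.198/0.0232 = 8.54.

R* ≈ 714, C* ≈ 14, P* ≈ 8.54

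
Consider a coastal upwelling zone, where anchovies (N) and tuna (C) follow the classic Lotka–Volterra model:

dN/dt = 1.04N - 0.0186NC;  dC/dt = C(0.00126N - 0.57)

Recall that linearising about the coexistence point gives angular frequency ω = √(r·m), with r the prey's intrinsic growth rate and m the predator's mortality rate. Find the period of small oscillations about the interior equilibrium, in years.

T ≈ 8.16 years

Here r = 1.04 and m = 0.57, so r·m = 0.593.
ω = √0.593 = 0.77 per year, hence T = 2π/ω ≈ 8.16 years.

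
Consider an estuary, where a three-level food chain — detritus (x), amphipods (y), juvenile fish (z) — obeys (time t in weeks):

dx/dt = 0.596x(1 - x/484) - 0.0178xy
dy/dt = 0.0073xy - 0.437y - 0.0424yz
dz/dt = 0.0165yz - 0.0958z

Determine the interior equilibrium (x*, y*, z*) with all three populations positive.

From dz/dt = 0: 0.0165y* = 0.0958, so y* = 5.81.
From dx/dt = 0: 0.596(1 - x*/484) = 0.0178·5.81, giving x* = 484·(1 - 0.173) = 400.
From dy/dt = 0: 0.0073·400 - 0.437 = 0.0424z*, so z* = 2.48/0.0424 = 58.6.

x* ≈ 400, y* ≈ 5.81, z* ≈ 58.6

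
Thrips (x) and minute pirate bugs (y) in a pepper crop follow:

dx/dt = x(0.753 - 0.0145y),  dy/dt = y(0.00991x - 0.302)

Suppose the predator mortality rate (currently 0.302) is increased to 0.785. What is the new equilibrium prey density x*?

At the interior fixed point, setting dy/dt = 0 with y > 0 fixes x* = (predator death rate)/(xy coefficient) — independent of the other coefficients.
With the change, x* = 0.785/0.00991 = 79.2; it rises from 30.5.

x* ≈ 79.2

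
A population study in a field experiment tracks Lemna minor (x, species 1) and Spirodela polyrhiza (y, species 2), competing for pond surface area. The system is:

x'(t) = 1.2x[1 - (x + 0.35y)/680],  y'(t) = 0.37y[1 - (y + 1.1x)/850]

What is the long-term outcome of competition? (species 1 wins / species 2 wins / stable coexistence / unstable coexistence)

stable coexistence

Compare the nullcline intercepts: K1/α12 = 680/0.35 = 1940 > K2 = 850; K2/α21 = 850/1.1 = 773 > K1 = 680.
Since both inequalities hold, each species can invade when rare, so the interior equilibrium is stable.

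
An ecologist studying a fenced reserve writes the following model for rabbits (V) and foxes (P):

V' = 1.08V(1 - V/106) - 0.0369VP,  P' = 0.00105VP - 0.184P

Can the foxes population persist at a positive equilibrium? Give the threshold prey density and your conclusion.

Threshold V = 175; K < 175, so no, the predator goes extinct.

The predator equation gives dP/dt > 0 only when V > 0.184/0.00105 = 175.
Without the predator, V → K = 106. Since 106 < 175, the predator cannot invade.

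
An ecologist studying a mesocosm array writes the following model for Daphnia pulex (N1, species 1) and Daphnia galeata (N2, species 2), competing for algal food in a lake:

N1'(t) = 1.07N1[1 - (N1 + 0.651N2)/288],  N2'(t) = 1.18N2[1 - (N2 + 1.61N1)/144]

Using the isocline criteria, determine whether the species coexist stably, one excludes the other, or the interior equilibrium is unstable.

species 1 excludes species 2

Compare the nullcline intercepts: K1/α12 = 288/0.651 = 442 > K2 = 144; K2/α21 = 144/1.61 = 89.4 < K1 = 288.
Since the inequalities point opposite ways, species 1 can invade but species 2 cannot.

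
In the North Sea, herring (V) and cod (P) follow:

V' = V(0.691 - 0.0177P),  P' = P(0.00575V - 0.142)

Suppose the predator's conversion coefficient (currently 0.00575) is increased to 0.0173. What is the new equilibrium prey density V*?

At the interior fixed point, setting dP/dt = 0 with P > 0 fixes V* = (predator death rate)/(VP coefficient) — independent of the other coefficients.
With the change, V* = 0.142/0.0173 = 8.21; it falls from 24.7.

V* ≈ 8.21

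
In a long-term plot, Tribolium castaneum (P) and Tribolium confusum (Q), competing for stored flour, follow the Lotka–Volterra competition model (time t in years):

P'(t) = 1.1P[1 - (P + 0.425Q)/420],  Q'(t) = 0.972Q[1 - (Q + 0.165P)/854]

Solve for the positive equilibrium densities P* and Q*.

Setting both brackets to zero gives the nullclines P + 0.425Q = 420 and 0.165P + Q = 854.
Substituting Q = 854 - 0.165P into the first: P(1 - 0.425·0.165) = 420 - 0.425·854.
So P* = 57.1/0.93 = 61.4, and then Q* = 854 - 0.165·61.4 = 844.

P* ≈ 61.4, Q* ≈ 844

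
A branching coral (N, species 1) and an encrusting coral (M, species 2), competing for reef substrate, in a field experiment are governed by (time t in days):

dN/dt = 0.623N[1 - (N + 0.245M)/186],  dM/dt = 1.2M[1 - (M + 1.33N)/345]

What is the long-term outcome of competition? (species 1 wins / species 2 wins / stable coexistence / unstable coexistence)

Compare the nullcline intercepts: K1/α12 = 186/0.245 = 759 > K2 = 345; K2/α21 = 345/1.33 = 259 > K1 = 186.
Since both inequalities hold, each species can invade when rare, so the interior equilibrium is stable.

stable coexistence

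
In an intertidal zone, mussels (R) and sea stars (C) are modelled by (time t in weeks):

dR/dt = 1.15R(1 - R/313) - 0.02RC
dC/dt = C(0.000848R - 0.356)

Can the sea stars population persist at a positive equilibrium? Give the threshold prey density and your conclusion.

Threshold R = 420; K < 420, so no, the predator goes extinct.

The predator equation gives dC/dt > 0 only when R > 0.356/0.000848 = 420.
Without the predator, R → K = 313. Since 313 < 420, the predator cannot invade.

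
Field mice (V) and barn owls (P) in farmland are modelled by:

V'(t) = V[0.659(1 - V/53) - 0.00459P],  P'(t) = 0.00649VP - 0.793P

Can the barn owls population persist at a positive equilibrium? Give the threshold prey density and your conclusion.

Threshold V = 122; K < 122, so no, the predator goes extinct.

The predator equation gives dP/dt > 0 only when V > 0.793/0.00649 = 122.
Without the predator, V → K = 53. Since 53 < 122, the predator cannot invade.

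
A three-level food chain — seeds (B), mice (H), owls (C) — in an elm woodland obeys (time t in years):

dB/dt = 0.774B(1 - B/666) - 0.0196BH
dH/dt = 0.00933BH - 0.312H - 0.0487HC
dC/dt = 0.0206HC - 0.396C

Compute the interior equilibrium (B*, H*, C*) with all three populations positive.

From dC/dt = 0: 0.0206H* = 0.396, so H* = 19.2.
From dB/dt = 0: 0.774(1 - B*/666) = 0.0196·19.2, giving B* = 666·(1 - 0.487) = 342.
From dH/dt = 0: 0.00933·342 - 0.312 = 0.0487C*, so C* = 2.88/0.0487 = 59.1.

B* ≈ 342, H* ≈ 19.2, C* ≈ 59.1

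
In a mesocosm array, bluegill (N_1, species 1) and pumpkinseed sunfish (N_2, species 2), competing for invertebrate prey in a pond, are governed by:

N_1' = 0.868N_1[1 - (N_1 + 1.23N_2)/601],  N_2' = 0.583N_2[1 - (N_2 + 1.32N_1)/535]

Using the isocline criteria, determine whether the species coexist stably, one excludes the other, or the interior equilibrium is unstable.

unstable coexistence (outcome depends on initial conditions)

Compare the nullcline intercepts: K1/α12 = 601/1.23 = 489 < K2 = 535; K2/α21 = 535/1.32 = 405 < K1 = 601.
Since both are reversed, neither can invade when rare; the interior point is a saddle.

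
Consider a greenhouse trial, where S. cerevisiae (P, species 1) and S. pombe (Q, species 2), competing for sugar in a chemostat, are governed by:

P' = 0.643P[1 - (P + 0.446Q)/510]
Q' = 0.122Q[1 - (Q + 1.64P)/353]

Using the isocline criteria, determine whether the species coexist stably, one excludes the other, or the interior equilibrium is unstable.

species 1 excludes species 2

Compare the nullcline intercepts: K1/α12 = 510/0.446 = 1140 > K2 = 353; K2/α21 = 353/1.64 = 215 < K1 = 510.
Since the inequalities point opposite ways, species 1 can invade but species 2 cannot.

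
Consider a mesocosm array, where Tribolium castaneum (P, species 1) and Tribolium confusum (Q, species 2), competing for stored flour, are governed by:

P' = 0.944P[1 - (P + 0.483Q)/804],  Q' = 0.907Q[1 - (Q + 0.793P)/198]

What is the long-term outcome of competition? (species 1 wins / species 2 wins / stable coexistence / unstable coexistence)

Compare the nullcline intercepts: K1/α12 = 804/0.483 = 1660 > K2 = 198; K2/α21 = 198/0.793 = 250 < K1 = 804.
Since the inequalities point opposite ways, species 1 can invade but species 2 cannot.

species 1 excludes species 2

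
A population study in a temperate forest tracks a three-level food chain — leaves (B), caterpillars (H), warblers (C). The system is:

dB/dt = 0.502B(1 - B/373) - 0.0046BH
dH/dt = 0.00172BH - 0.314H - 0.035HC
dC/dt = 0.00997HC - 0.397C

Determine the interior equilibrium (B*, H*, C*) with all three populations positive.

B* ≈ 237, H* ≈ 39.8, C* ≈ 2.67

From dC/dt = 0: 0.00997H* = 0.397, so H* = 39.8.
From dB/dt = 0: 0.502(1 - B*/373) = 0.0046·39.8, giving B* = 373·(1 - 0.365) = 237.
From dH/dt = 0: 0.00172·237 - 0.314 = 0.035C*, so C* = 0.0935/0.035 = 2.67.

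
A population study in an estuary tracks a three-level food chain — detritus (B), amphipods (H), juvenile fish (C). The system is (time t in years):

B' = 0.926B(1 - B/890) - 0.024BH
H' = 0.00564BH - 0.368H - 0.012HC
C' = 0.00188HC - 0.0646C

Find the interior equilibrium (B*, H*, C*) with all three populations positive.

From dC/dt = 0: 0.00188H* = 0.0646, so H* = 34.4.
From dB/dt = 0: 0.926(1 - B*/890) = 0.024·34.4, giving B* = 890·(1 - 0.891) = 97.4.
From dH/dt = 0: 0.00564·97.4 - 0.368 = 0.012C*, so C* = 0.181/0.012 = 15.1.

B* ≈ 97.4, H* ≈ 34.4, C* ≈ 15.1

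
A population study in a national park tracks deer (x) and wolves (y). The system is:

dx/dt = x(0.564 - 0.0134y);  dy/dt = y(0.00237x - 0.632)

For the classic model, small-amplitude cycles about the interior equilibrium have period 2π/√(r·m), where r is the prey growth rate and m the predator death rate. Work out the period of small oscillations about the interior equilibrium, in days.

Here r = 0.564 and m = 0.632, so r·m = 0.356.
ω = √0.356 = 0.597 per day, hence T = 2π/ω ≈ 10.5 days.

T ≈ 10.5 days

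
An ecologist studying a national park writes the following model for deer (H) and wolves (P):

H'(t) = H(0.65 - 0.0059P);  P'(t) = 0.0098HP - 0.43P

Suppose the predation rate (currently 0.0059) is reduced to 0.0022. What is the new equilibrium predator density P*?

At the interior fixed point, setting dH/dt = 0 with H > 0 fixes P* = (prey growth rate)/(HP coefficient) — independent of the other coefficients.
With the change, P* = 0.65/0.0022 = 295; it rises from 110.

P* ≈ 295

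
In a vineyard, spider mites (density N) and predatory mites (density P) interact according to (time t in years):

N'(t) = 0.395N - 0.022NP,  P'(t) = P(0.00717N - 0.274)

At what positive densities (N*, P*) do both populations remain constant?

N* ≈ 38.2, P* ≈ 18

Set dP/dt = 0 with P > 0: 0.00717N - 0.274 = 0, so N* = 0.274/0.00717 = 38.2.
Set dN/dt = 0 with N > 0: 0.395 - 0.022P = 0, so P* = 0.395/0.022 = 18.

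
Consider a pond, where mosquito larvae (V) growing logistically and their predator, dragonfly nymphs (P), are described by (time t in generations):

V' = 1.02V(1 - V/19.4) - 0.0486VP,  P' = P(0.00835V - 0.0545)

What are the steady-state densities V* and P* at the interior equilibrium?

V* ≈ 6.53, P* ≈ 13.9

From dP/dt = 0 with P > 0: 0.00835V* = 0.0545, so V* = 6.53.
Substitute into dV/dt = 0: 1.02(1 - 6.53/19.4) = 0.0486P*.
The bracket is 0.664, giving P* = 0.677/0.0486 = 13.9.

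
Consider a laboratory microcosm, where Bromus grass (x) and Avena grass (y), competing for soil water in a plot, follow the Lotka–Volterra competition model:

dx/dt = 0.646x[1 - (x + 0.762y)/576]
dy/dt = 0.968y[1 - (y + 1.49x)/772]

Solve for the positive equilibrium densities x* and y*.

x* ≈ 90.6, y* ≈ 637

Setting both brackets to zero gives the nullclines x + 0.762y = 576 and 1.49x + y = 772.
Substituting y = 772 - 1.49x into the first: x(1 - 0.762·1.49) = 576 - 0.762·772.
So x* = -12.3/-0.135 = 90.6, and then y* = 772 - 1.49·90.6 = 637.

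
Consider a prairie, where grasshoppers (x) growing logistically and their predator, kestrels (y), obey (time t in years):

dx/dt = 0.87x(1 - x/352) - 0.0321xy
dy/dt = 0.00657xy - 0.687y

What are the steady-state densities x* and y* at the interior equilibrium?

From dy/dt = 0 with y > 0: 0.00657x* = 0.687, so x* = 105.
Substitute into dx/dt = 0: 0.87(1 - 105/352) = 0.0321y*.
The bracket is 0.703, giving y* = 0.612/0.0321 = 19.1.

x* ≈ 105, y* ≈ 19.1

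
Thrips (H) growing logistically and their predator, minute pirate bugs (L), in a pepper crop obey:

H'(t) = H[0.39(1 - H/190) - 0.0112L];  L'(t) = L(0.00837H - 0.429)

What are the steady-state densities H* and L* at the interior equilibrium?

H* ≈ 51.3, L* ≈ 25.4

From dL/dt = 0 with L > 0: 0.00837H* = 0.429, so H* = 51.3.
Substitute into dH/dt = 0: 0.39(1 - 51.3/190) = 0.0112L*.
The bracket is 0.73, giving L* = 0.285/0.0112 = 25.4.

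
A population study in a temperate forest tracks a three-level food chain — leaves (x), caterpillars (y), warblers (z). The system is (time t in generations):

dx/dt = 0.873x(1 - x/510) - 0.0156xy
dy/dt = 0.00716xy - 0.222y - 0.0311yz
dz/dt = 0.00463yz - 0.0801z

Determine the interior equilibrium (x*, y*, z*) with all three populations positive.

x* ≈ 352, y* ≈ 17.3, z* ≈ 74

From dz/dt = 0: 0.00463y* = 0.0801, so y* = 17.3.
From dx/dt = 0: 0.873(1 - x*/510) = 0.0156·17.3, giving x* = 510·(1 - 0.309) = 352.
From dy/dt = 0: 0.00716·352 - 0.222 = 0.0311z*, so z* = 2.3/0.0311 = 74.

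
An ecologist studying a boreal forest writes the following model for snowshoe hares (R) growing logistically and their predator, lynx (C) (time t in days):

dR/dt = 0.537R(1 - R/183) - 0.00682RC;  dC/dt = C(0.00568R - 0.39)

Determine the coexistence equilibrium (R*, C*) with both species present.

R* ≈ 68.7, C* ≈ 49.2

From dC/dt = 0 with C > 0: 0.00568R* = 0.39, so R* = 68.7.
Substitute into dR/dt = 0: 0.537(1 - 68.7/183) = 0.00682C*.
The bracket is 0.625, giving C* = 0.336/0.00682 = 49.2.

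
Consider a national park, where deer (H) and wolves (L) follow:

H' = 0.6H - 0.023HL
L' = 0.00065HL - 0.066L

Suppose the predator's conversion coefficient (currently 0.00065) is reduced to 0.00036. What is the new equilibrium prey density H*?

At the interior fixed point, setting dL/dt = 0 with L > 0 fixes H* = (predator death rate)/(HL coefficient) — independent of the other coefficients.
With the change, H* = 0.066/0.00036 = 183; it rises from 102.

H* ≈ 183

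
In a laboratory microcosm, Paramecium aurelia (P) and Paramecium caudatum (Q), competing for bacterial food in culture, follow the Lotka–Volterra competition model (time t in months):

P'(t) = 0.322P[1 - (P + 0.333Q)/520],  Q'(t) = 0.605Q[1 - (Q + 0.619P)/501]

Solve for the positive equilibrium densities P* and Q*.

P* ≈ 445, Q* ≈ 226

Setting both brackets to zero gives the nullclines P + 0.333Q = 520 and 0.619P + Q = 501.
Substituting Q = 501 - 0.619P into the first: P(1 - 0.333·0.619) = 520 - 0.333·501.
So P* = 353/0.794 = 445, and then Q* = 501 - 0.619·445 = 226.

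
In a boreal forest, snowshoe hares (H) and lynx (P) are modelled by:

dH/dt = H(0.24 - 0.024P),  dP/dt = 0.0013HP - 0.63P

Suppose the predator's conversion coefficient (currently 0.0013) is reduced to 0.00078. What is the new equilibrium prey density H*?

H* ≈ 808

At the interior fixed point, setting dP/dt = 0 with P > 0 fixes H* = (predator death rate)/(HP coefficient) — independent of the other coefficients.
With the change, H* = 0.63/0.00078 = 808; it rises from 485.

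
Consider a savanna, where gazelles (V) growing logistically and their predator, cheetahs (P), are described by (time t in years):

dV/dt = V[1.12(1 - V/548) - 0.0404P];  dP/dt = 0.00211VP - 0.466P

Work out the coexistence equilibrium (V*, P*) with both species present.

From dP/dt = 0 with P > 0: 0.00211V* = 0.466, so V* = 221.
Substitute into dV/dt = 0: 1.12(1 - 221/548) = 0.0404P*.
The bracket is 0.597, giving P* = 0.669/0.0404 = 16.6.

V* ≈ 221, P* ≈ 16.6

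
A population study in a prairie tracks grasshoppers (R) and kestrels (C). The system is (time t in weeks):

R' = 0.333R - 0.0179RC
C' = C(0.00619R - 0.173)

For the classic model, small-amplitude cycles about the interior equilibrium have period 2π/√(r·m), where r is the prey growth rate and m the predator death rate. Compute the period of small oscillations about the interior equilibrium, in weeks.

Here r = 0.333 and m = 0.173, so r·m = 0.0576.
ω = √0.0576 = 0.24 per week, hence T = 2π/ω ≈ 26.2 weeks.

T ≈ 26.2 weeks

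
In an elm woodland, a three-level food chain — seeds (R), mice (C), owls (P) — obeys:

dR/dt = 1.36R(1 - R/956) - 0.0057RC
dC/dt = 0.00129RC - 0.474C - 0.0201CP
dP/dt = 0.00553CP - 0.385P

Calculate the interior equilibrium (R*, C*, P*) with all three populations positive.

From dP/dt = 0: 0.00553C* = 0.385, so C* = 69.6.
From dR/dt = 0: 1.36(1 - R*/956) = 0.0057·69.6, giving R* = 956·(1 - 0.292) = 677.
From dC/dt = 0: 0.00129·677 - 0.474 = 0.0201P*, so P* = 0.399/0.0201 = 19.9.

R* ≈ 677, C* ≈ 69.6, P* ≈ 19.9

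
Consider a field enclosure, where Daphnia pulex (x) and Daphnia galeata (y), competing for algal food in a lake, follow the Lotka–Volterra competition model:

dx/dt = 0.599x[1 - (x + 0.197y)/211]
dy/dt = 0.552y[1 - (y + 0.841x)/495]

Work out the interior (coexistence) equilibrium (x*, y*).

Setting both brackets to zero gives the nullclines x + 0.197y = 211 and 0.841x + y = 495.
Substituting y = 495 - 0.841x into the first: x(1 - 0.197·0.841) = 211 - 0.197·495.
So x* = 113/0.834 = 136, and then y* = 495 - 0.841·136 = 381.

x* ≈ 136, y* ≈ 381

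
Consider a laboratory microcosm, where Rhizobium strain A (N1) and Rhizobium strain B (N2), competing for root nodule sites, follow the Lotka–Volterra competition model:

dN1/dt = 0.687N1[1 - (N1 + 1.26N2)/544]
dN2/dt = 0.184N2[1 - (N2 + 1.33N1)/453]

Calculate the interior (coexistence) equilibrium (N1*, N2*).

N1* ≈ 39.6, N2* ≈ 400

Setting both brackets to zero gives the nullclines N1 + 1.26N2 = 544 and 1.33N1 + N2 = 453.
Substituting N2 = 453 - 1.33N1 into the first: N1(1 - 1.26·1.33) = 544 - 1.26·453.
So N1* = -26.8/-0.676 = 39.6, and then N2* = 453 - 1.33·39.6 = 400.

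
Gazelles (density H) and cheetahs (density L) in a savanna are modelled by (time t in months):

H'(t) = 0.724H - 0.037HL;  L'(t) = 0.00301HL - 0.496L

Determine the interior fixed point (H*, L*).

H* ≈ 165, L* ≈ 19.6

Set dL/dt = 0 with L > 0: 0.00301H - 0.496 = 0, so H* = 0.496/0.00301 = 165.
Set dH/dt = 0 with H > 0: 0.724 - 0.037L = 0, so L* = 0.724/0.037 = 19.6.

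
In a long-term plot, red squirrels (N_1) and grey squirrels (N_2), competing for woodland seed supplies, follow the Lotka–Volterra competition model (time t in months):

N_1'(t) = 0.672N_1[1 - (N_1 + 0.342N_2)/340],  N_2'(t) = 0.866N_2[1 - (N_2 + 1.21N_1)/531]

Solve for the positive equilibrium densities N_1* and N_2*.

Setting both brackets to zero gives the nullclines N_1 + 0.342N_2 = 340 and 1.21N_1 + N_2 = 531.
Substituting N_2 = 531 - 1.21N_1 into the first: N_1(1 - 0.342·1.21) = 340 - 0.342·531.
So N_1* = 158/0.586 = 270, and then N_2* = 531 - 1.21·270 = 204.

N_1* ≈ 270, N_2* ≈ 204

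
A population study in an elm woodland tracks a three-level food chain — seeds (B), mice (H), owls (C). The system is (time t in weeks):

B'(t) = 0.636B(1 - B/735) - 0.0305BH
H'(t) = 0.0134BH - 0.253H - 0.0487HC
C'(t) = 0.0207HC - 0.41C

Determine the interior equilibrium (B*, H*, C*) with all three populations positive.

From dC/dt = 0: 0.0207H* = 0.41, so H* = 19.8.
From dB/dt = 0: 0.636(1 - B*/735) = 0.0305·19.8, giving B* = 735·(1 - 0.95) = 36.9.
From dH/dt = 0: 0.0134·36.9 - 0.253 = 0.0487C*, so C* = 0.241/0.0487 = 4.95.

B* ≈ 36.9, H* ≈ 19.8, C* ≈ 4.95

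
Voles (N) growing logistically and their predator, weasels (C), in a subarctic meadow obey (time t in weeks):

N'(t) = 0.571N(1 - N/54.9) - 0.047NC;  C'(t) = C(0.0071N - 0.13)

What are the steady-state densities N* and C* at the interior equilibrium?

From dC/dt = 0 with C > 0: 0.0071N* = 0.13, so N* = 18.3.
Substitute into dN/dt = 0: 0.571(1 - 18.3/54.9) = 0.047C*.
The bracket is 0.666, giving C* = 0.381/0.047 = 8.1.

N* ≈ 18.3, C* ≈ 8.1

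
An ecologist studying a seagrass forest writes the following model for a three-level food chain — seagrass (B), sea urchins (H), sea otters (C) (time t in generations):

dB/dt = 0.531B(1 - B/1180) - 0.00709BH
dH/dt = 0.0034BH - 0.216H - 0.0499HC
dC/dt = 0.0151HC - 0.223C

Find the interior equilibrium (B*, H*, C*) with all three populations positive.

From dC/dt = 0: 0.0151H* = 0.223, so H* = 14.8.
From dB/dt = 0: 0.531(1 - B*/1180) = 0.00709·14.8, giving B* = 1180·(1 - 0.197) = 947.
From dH/dt = 0: 0.0034·947 - 0.216 = 0.0499C*, so C* = 3/0.0499 = 60.2.

B* ≈ 947, H* ≈ 14.8, C* ≈ 60.2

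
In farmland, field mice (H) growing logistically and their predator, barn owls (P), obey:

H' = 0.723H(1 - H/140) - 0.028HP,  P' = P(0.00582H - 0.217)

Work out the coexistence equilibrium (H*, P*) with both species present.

H* ≈ 37.3, P* ≈ 18.9

From dP/dt = 0 with P > 0: 0.00582H* = 0.217, so H* = 37.3.
Substitute into dH/dt = 0: 0.723(1 - 37.3/140) = 0.028P*.
The bracket is 0.734, giving P* = 0.53/0.028 = 18.9.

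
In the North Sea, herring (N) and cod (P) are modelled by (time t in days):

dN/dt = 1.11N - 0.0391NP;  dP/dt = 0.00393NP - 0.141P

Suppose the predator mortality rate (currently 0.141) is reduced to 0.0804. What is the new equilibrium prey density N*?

N* ≈ 20.5

At the interior fixed point, setting dP/dt = 0 with P > 0 fixes N* = (predator death rate)/(NP coefficient) — independent of the other coefficients.
With the change, N* = 0.0804/0.00393 = 20.5; it falls from 35.9.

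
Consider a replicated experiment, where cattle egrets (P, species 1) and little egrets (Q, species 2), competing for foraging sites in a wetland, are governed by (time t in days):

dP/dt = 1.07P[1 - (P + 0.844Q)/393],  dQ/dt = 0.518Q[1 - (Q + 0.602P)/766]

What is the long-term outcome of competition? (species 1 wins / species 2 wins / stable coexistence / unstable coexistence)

species 2 excludes species 1

Compare the nullcline intercepts: K1/α12 = 393/0.844 = 466 < K2 = 766; K2/α21 = 766/0.602 = 1270 > K1 = 393.
Since the inequalities point opposite ways, species 2 can invade but species 1 cannot.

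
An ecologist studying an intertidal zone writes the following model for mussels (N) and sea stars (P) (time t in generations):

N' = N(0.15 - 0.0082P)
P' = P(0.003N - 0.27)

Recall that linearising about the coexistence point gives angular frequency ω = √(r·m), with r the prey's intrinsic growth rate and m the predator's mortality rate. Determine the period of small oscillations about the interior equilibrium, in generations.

T ≈ 31.2 generations

Here r = 0.15 and m = 0.27, so r·m = 0.0405.
ω = √0.0405 = 0.201 per generation, hence T = 2π/ω ≈ 31.2 generations.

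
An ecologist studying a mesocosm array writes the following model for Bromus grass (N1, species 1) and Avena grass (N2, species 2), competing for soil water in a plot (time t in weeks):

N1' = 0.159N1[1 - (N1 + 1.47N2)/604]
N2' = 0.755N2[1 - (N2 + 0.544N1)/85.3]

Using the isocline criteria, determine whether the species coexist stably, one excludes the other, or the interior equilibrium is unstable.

Compare the nullcline intercepts: K1/α12 = 604/1.47 = 411 > K2 = 85.3; K2/α21 = 85.3/0.544 = 157 < K1 = 604.
Since the inequalities point opposite ways, species 1 can invade but species 2 cannot.

species 1 excludes species 2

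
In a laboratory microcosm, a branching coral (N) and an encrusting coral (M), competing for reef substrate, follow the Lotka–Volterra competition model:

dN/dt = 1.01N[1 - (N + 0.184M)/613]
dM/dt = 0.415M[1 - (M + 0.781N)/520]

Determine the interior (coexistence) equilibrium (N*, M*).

N* ≈ 604, M* ≈ 48.2

Setting both brackets to zero gives the nullclines N + 0.184M = 613 and 0.781N + M = 520.
Substituting M = 520 - 0.781N into the first: N(1 - 0.184·0.781) = 613 - 0.184·520.
So N* = 517/0.856 = 604, and then M* = 520 - 0.781·604 = 48.2.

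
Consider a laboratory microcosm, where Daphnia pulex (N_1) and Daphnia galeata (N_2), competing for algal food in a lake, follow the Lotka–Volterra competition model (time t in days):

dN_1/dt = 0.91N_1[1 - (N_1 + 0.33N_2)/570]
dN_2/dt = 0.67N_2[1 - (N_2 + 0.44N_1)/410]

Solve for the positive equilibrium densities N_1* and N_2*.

Setting both brackets to zero gives the nullclines N_1 + 0.33N_2 = 570 and 0.44N_1 + N_2 = 410.
Substituting N_2 = 410 - 0.44N_1 into the first: N_1(1 - 0.33·0.44) = 570 - 0.33·410.
So N_1* = 435/0.855 = 509, and then N_2* = 410 - 0.44·509 = 186.

N_1* ≈ 509, N_2* ≈ 186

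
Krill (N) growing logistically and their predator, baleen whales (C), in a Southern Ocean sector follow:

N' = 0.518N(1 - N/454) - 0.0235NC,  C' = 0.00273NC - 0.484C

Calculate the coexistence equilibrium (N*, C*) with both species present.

From dC/dt = 0 with C > 0: 0.00273N* = 0.484, so N* = 177.
Substitute into dN/dt = 0: 0.518(1 - 177/454) = 0.0235C*.
The bracket is 0.609, giving C* = 0.316/0.0235 = 13.4.

N* ≈ 177, C* ≈ 13.4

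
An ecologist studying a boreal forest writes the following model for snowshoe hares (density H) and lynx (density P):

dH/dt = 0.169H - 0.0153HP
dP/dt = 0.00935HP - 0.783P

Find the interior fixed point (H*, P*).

H* ≈ 83.7, P* ≈ 11

Set dP/dt = 0 with P > 0: 0.00935H - 0.783 = 0, so H* = 0.783/0.00935 = 83.7.
Set dH/dt = 0 with H > 0: 0.169 - 0.0153P = 0, so P* = 0.169/0.0153 = 11.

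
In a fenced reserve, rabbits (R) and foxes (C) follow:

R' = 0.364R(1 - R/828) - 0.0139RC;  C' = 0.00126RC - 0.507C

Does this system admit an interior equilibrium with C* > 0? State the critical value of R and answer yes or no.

Threshold R = 402; K > 402, so yes, the predator persists.

The predator equation gives dC/dt > 0 only when R > 0.507/0.00126 = 402.
Without the predator, R → K = 828. Since 828 > 402, the predator can invade and persist.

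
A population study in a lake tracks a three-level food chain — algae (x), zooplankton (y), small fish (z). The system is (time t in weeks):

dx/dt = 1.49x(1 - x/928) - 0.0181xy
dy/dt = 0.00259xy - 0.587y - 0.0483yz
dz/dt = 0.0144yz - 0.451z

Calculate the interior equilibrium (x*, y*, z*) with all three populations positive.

x* ≈ 575, y* ≈ 31.3, z* ≈ 18.7

From dz/dt = 0: 0.0144y* = 0.451, so y* = 31.3.
From dx/dt = 0: 1.49(1 - x*/928) = 0.0181·31.3, giving x* = 928·(1 - 0.38) = 575.
From dy/dt = 0: 0.00259·575 - 0.587 = 0.0483z*, so z* = 0.902/0.0483 = 18.7.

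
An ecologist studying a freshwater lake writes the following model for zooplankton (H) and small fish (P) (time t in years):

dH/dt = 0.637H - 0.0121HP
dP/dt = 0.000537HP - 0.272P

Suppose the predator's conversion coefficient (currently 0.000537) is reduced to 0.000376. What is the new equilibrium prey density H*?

H* ≈ 723

At the interior fixed point, setting dP/dt = 0 with P > 0 fixes H* = (predator death rate)/(HP coefficient) — independent of the other coefficients.
With the change, H* = 0.272/0.000376 = 723; it rises from 507.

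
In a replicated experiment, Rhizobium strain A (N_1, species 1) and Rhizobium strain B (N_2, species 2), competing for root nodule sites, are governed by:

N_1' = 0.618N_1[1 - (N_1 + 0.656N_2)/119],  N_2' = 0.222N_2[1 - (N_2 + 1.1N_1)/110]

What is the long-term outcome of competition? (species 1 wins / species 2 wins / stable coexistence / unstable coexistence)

species 1 excludes species 2

Compare the nullcline intercepts: K1/α12 = 119/0.656 = 181 > K2 = 110; K2/α21 = 110/1.1 = 100 < K1 = 119.
Since the inequalities point opposite ways, species 1 can invade but species 2 cannot.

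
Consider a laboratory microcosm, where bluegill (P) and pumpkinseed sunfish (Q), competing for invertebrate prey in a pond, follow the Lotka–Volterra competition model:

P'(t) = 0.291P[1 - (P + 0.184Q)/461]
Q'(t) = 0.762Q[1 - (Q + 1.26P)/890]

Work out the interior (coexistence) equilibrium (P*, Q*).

P* ≈ 387, Q* ≈ 402

Setting both brackets to zero gives the nullclines P + 0.184Q = 461 and 1.26P + Q = 890.
Substituting Q = 890 - 1.26P into the first: P(1 - 0.184·1.26) = 461 - 0.184·890.
So P* = 297/0.768 = 387, and then Q* = 890 - 1.26·387 = 402.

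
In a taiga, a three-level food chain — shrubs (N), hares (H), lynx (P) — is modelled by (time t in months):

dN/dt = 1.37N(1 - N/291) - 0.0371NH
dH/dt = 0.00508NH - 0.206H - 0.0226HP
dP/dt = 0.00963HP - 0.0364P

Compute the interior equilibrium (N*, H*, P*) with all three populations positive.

N* ≈ 261, H* ≈ 3.78, P* ≈ 49.6

From dP/dt = 0: 0.00963H* = 0.0364, so H* = 3.78.
From dN/dt = 0: 1.37(1 - N*/291) = 0.0371·3.78, giving N* = 291·(1 - 0.102) = 261.
From dH/dt = 0: 0.00508·261 - 0.206 = 0.0226P*, so P* = 1.12/0.0226 = 49.6.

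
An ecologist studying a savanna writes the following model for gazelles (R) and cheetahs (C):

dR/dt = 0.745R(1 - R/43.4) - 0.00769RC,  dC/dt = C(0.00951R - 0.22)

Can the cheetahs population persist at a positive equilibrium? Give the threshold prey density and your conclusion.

Threshold R = 23.1; K > 23.1, so yes, the predator persists.

The predator equation gives dC/dt > 0 only when R > 0.22/0.00951 = 23.1.
Without the predator, R → K = 43.4. Since 43.4 > 23.1, the predator can invade and persist.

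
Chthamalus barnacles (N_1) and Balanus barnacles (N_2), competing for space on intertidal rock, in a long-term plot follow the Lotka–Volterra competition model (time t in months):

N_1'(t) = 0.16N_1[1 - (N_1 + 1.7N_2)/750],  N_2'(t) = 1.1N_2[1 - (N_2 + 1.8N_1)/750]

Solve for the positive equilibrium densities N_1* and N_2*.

Setting both brackets to zero gives the nullclines N_1 + 1.7N_2 = 750 and 1.8N_1 + N_2 = 750.
Substituting N_2 = 750 - 1.8N_1 into the first: N_1(1 - 1.7·1.8) = 750 - 1.7·750.
So N_1* = -525/-2.06 = 255, and then N_2* = 750 - 1.8·255 = 291.

N_1* ≈ 255, N_2* ≈ 291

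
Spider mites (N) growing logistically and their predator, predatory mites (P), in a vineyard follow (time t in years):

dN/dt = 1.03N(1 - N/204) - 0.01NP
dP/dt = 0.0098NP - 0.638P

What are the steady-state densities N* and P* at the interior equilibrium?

N* ≈ 65.1, P* ≈ 70.1

From dP/dt = 0 with P > 0: 0.0098N* = 0.638, so N* = 65.1.
Substitute into dN/dt = 0: 1.03(1 - 65.1/204) = 0.01P*.
The bracket is 0.681, giving P* = 0.701/0.01 = 70.1.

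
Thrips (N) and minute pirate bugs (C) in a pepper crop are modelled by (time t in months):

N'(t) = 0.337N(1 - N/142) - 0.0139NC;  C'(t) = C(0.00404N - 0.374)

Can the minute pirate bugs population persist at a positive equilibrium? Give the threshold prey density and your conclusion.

The predator equation gives dC/dt > 0 only when N > 0.374/0.00404 = 92.6.
Without the predator, N → K = 142. Since 142 > 92.6, the predator can invade and persist.

Threshold N = 92.6; K > 92.6, so yes, the predator persists.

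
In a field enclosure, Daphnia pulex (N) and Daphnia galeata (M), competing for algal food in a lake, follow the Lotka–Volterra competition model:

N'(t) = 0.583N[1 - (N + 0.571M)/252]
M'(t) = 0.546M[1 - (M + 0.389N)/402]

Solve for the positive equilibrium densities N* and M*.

Setting both brackets to zero gives the nullclines N + 0.571M = 252 and 0.389N + M = 402.
Substituting M = 402 - 0.389N into the first: N(1 - 0.571·0.389) = 252 - 0.571·402.
So N* = 22.5/0.778 = 28.9, and then M* = 402 - 0.389·28.9 = 391.

N* ≈ 28.9, M* ≈ 391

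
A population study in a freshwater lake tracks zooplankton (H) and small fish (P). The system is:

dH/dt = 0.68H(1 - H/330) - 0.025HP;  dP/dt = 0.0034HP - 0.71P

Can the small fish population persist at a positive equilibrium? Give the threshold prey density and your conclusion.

The predator equation gives dP/dt > 0 only when H > 0.71/0.0034 = 209.
Without the predator, H → K = 330. Since 330 > 209, the predator can invade and persist.

Threshold H = 209; K > 209, so yes, the predator persists.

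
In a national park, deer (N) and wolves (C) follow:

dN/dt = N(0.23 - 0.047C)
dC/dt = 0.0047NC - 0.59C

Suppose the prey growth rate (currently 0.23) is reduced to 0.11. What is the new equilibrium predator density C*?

At the interior fixed point, setting dN/dt = 0 with N > 0 fixes C* = (prey growth rate)/(NC coefficient) — independent of the other coefficients.
With the change, C* = 0.11/0.047 = 2.34; it falls from 4.89.

C* ≈ 2.34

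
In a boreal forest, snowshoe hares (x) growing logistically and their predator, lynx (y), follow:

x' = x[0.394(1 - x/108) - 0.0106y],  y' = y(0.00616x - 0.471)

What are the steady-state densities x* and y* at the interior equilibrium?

x* ≈ 76.5, y* ≈ 10.9

From dy/dt = 0 with y > 0: 0.00616x* = 0.471, so x* = 76.5.
Substitute into dx/dt = 0: 0.394(1 - 76.5/108) = 0.0106y*.
The bracket is 0.292, giving y* = 0.115/0.0106 = 10.9.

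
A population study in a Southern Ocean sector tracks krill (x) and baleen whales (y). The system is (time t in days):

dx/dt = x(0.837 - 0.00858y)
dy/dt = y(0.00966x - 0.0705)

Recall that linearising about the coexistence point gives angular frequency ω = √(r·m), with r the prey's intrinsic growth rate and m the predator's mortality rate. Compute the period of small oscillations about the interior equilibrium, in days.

T ≈ 25.9 days

Here r = 0.837 and m = 0.0705, so r·m = 0.059.
ω = √0.059 = 0.243 per day, hence T = 2π/ω ≈ 25.9 days.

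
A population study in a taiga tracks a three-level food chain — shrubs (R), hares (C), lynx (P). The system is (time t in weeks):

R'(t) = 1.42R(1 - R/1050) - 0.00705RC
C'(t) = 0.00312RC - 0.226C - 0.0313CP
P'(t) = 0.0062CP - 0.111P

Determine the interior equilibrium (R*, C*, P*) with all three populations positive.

From dP/dt = 0: 0.0062C* = 0.111, so C* = 17.9.
From dR/dt = 0: 1.42(1 - R*/1050) = 0.00705·17.9, giving R* = 1050·(1 - 0.0889) = 957.
From dC/dt = 0: 0.00312·957 - 0.226 = 0.0313P*, so P* = 2.76/0.0313 = 88.1.

R* ≈ 957, C* ≈ 17.9, P* ≈ 88.1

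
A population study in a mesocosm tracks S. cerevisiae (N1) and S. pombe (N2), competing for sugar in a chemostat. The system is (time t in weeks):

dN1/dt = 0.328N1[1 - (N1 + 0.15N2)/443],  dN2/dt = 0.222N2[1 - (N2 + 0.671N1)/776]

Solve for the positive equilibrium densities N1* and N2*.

N1* ≈ 363, N2* ≈ 532

Setting both brackets to zero gives the nullclines N1 + 0.15N2 = 443 and 0.671N1 + N2 = 776.
Substituting N2 = 776 - 0.671N1 into the first: N1(1 - 0.15·0.671) = 443 - 0.15·776.
So N1* = 327/0.899 = 363, and then N2* = 776 - 0.671·363 = 532.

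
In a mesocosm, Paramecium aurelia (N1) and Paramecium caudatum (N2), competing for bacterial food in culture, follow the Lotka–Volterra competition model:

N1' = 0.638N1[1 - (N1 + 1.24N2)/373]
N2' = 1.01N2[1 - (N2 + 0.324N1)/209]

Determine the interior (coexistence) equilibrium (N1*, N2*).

Setting both brackets to zero gives the nullclines N1 + 1.24N2 = 373 and 0.324N1 + N2 = 209.
Substituting N2 = 209 - 0.324N1 into the first: N1(1 - 1.24·0.324) = 373 - 1.24·209.
So N1* = 114/0.598 = 190, and then N2* = 209 - 0.324·190 = 147.

N1* ≈ 190, N2* ≈ 147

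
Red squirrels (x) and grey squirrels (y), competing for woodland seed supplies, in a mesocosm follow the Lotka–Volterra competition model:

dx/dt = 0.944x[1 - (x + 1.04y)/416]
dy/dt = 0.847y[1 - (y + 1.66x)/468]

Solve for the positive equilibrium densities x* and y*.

Setting both brackets to zero gives the nullclines x + 1.04y = 416 and 1.66x + y = 468.
Substituting y = 468 - 1.66x into the first: x(1 - 1.04·1.66) = 416 - 1.04·468.
So x* = -70.7/-0.726 = 97.4, and then y* = 468 - 1.66·97.4 = 306.

x* ≈ 97.4, y* ≈ 306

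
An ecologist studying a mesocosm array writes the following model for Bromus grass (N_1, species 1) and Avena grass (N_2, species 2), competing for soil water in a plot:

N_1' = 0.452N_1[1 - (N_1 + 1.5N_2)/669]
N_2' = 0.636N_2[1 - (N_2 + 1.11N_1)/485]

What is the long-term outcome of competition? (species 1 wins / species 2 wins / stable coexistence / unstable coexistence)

Compare the nullcline intercepts: K1/α12 = 669/1.5 = 446 < K2 = 485; K2/α21 = 485/1.11 = 437 < K1 = 669.
Since both are reversed, neither can invade when rare; the interior point is a saddle.

unstable coexistence (outcome depends on initial conditions)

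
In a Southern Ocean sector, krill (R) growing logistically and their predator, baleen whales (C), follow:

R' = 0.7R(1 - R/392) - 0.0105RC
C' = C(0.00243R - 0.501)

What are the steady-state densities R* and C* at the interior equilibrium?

R* ≈ 206, C* ≈ 31.6

From dC/dt = 0 with C > 0: 0.00243R* = 0.501, so R* = 206.
Substitute into dR/dt = 0: 0.7(1 - 206/392) = 0.0105C*.
The bracket is 0.474, giving C* = 0.332/0.0105 = 31.6.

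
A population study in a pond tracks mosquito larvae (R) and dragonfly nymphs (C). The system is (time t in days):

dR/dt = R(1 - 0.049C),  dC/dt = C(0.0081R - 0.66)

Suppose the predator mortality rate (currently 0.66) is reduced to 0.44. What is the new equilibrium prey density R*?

R* ≈ 54.3

At the interior fixed point, setting dC/dt = 0 with C > 0 fixes R* = (predator death rate)/(RC coefficient) — independent of the other coefficients.
With the change, R* = 0.44/0.0081 = 54.3; it falls from 81.5.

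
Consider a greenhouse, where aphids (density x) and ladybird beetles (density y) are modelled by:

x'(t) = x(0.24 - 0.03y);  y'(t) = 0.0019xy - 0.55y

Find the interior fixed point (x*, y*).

Set dy/dt = 0 with y > 0: 0.0019x - 0.55 = 0, so x* = 0.55/0.0019 = 289.
Set dx/dt = 0 with x > 0: 0.24 - 0.03y = 0, so y* = 0.24/0.03 = 8.

x* ≈ 289, y* ≈ 8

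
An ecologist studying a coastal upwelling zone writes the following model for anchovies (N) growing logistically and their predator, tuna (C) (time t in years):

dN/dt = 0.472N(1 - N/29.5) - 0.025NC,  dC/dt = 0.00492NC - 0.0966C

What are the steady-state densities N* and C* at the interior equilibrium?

N* ≈ 19.6, C* ≈ 6.31

From dC/dt = 0 with C > 0: 0.00492N* = 0.0966, so N* = 19.6.
Substitute into dN/dt = 0: 0.472(1 - 19.6/29.5) = 0.025C*.
The bracket is 0.334, giving C* = 0.158/0.025 = 6.31.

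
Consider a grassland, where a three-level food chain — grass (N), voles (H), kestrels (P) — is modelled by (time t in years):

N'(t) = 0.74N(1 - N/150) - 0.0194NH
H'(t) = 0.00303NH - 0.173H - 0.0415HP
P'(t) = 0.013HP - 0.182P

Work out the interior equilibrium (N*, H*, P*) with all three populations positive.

N* ≈ 94.9, H* ≈ 14, P* ≈ 2.76

From dP/dt = 0: 0.013H* = 0.182, so H* = 14.
From dN/dt = 0: 0.74(1 - N*/150) = 0.0194·14, giving N* = 150·(1 - 0.367) = 94.9.
From dH/dt = 0: 0.00303·94.9 - 0.173 = 0.0415P*, so P* = 0.115/0.0415 = 2.76.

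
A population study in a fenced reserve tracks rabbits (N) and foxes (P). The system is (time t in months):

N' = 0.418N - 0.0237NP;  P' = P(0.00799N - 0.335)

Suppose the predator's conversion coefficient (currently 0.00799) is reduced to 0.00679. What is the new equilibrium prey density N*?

N* ≈ 49.3

At the interior fixed point, setting dP/dt = 0 with P > 0 fixes N* = (predator death rate)/(NP coefficient) — independent of the other coefficients.
With the change, N* = 0.335/0.00679 = 49.3; it rises from 41.9.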